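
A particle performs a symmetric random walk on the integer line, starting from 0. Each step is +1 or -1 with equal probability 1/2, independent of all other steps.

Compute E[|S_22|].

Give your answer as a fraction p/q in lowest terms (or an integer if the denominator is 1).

Answer: 969969/262144

Derivation:
S_22 takes values m ≡ 0 (mod 2) with |m| ≤ 22; P(S_22=m) = C(22,(22+m)/2)/2^22.
Total paths: 2^22 = 4194304
Distribution: P(S=-22)=1/4194304, P(S=-20)=22/4194304, P(S=-18)=231/4194304, P(S=-16)=1540/4194304, P(S=-14)=7315/4194304, P(S=-12)=26334/4194304, P(S=-10)=74613/4194304, P(S=-8)=170544/4194304, P(S=-6)=319770/4194304, P(S=-4)=497420/4194304, P(S=-2)=646646/4194304, P(S=0)=705432/4194304, P(S=2)=646646/4194304, P(S=4)=497420/4194304, P(S=6)=319770/4194304, P(S=8)=170544/4194304, P(S=10)=74613/4194304, P(S=12)=26334/4194304, P(S=14)=7315/4194304, P(S=16)=1540/4194304, P(S=18)=231/4194304, P(S=20)=22/4194304, P(S=22)=1/4194304
E[|S_22|] = Σ_m |m|·P(S_22=m) = 15519504/4194304 = 969969/262144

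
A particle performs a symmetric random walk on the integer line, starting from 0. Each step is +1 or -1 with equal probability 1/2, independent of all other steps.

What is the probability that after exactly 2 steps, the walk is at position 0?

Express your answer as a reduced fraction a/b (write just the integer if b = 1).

Answer: 1/2

Derivation:
To return to 0 after 2 steps: need exactly 1 step of +1 and 1 of -1.
Favorable paths: C(2,1) = 2
Total paths: 2^2 = 4
P = 2/4 = 1/2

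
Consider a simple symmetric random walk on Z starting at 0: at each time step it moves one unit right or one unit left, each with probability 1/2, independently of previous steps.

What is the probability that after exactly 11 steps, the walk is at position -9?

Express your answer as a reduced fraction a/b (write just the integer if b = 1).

To reach position -9 after 11 steps: need 1 step of +1 and 10 of -1.
Favorable paths: C(11,1) = 11
Total paths: 2^11 = 2048
P = 11/2048 = 11/2048

Answer: 11/2048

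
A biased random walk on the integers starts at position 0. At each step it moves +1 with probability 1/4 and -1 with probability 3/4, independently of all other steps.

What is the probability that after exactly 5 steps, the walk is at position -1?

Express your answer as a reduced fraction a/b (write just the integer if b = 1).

To reach position -1 after 5 steps: need 2 steps of +1 and 3 steps of -1.
Number of such sequences: C(5,2) = 10
Each has probability (1/4)^2 · (3/4)^3 = 27/1024
P = 10 · 27/1024 = 135/512

Answer: 135/512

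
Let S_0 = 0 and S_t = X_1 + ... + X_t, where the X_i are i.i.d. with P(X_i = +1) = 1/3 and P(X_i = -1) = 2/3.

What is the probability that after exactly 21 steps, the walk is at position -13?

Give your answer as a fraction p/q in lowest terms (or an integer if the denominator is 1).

Answer: 87162880/1162261467

Derivation:
To reach position -13 after 21 steps: need 4 steps of +1 and 17 steps of -1.
Number of such sequences: C(21,4) = 5985
Each has probability (1/3)^4 · (2/3)^17 = 131072/10460353203
P = 5985 · 131072/10460353203 = 87162880/1162261467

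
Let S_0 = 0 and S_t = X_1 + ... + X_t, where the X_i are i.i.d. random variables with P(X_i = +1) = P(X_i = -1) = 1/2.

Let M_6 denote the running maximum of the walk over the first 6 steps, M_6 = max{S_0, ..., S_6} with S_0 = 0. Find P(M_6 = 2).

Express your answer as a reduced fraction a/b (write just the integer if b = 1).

Answer: 15/64

Derivation:
Let M_6 = max(S_0,...,S_6). Use the reflection principle: for j ≥ 1, #{paths with M_6 ≥ j} = #{S_6 ≥ j} + #{S_6 ≥ j+1}.
By reflection, #{M_6 ≥ 2} = #{S_6 ≥ 2} + #{S_6 ≥ 3} = 22 + 7 = 29.
#{M_6 ≥ 3} = #{S_6 ≥ 3} + #{S_6 ≥ 4} = 7 + 7 = 14.
#{M_6 = 2} = 29 - 14 = 15.
P(M_6 = 2) = 15/64 = 15/64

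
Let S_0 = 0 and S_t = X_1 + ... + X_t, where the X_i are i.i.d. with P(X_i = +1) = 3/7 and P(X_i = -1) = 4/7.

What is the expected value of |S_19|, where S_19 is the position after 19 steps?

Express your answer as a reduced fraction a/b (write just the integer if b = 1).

S_19 takes values m ≡ 1 (mod 2) with |m| ≤ 19; P(S_19=m) = C(19,(19+m)/2) · (3/7)^((19+m)/2) · (4/7)^((19-m)/2).
Distribution: P(S=-19)=274877906944/11398895185373143, P(S=-17)=3917010173952/11398895185373143, P(S=-15)=26439818674176/11398895185373143, P(S=-13)=112369229365248/11398895185373143, P(S=-11)=337107688095744/11398895185373143, P(S=-9)=758492298215424/11398895185373143, P(S=-7)=189623074553856/1628413597910449, P(S=-5)=1848824976900096/11398895185373143, P(S=-3)=2079928099012608/11398895185373143, P(S=-1)=1906600757428224/11398895185373143, P(S=1)=1429950568071168/11398895185373143, P(S=3)=877469666770944/11398895185373143, P(S=5)=438734833385472/11398895185373143, P(S=7)=25311625003008/1628413597910449, P(S=9)=56951156256768/11398895185373143, P(S=11)=14237789064192/11398895185373143, P(S=13)=2669585449536/11398895185373143, P(S=15)=353327485968/11398895185373143, P(S=17)=29443957164/11398895185373143, P(S=19)=1162261467/11398895185373143
E[|S_19|] = Σ_m |m|·P(S_19=m) = 6764553079999483/1628413597910449

Answer: 6764553079999483/1628413597910449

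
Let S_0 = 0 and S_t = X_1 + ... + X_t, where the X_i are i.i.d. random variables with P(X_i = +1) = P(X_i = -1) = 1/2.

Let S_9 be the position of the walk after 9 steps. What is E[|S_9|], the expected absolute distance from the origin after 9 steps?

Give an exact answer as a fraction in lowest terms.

S_9 takes values m ≡ 1 (mod 2) with |m| ≤ 9; P(S_9=m) = C(9,(9+m)/2)/2^9.
Total paths: 2^9 = 512
Distribution: P(S=-9)=1/512, P(S=-7)=9/512, P(S=-5)=36/512, P(S=-3)=84/512, P(S=-1)=126/512, P(S=1)=126/512, P(S=3)=84/512, P(S=5)=36/512, P(S=7)=9/512, P(S=9)=1/512
E[|S_9|] = Σ_m |m|·P(S_9=m) = 1260/512 = 315/128

Answer: 315/128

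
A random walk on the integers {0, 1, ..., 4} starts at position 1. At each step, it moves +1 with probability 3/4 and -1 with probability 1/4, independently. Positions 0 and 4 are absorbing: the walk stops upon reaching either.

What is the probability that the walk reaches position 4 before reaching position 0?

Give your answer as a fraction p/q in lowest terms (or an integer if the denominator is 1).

Answer: 27/40

Derivation:
Biased walk: p = 3/4, q = 1/4, r = q/p = 1/3
Gambler's ruin: P(hit 4 before 0 | start at 1) = (1 - r^a)/(1 - r^N)
r^1 = 1/3; r^4 = 1/81
P = (1 - 1/3) / (1 - 1/81) = 2/3 / 80/81 = 27/40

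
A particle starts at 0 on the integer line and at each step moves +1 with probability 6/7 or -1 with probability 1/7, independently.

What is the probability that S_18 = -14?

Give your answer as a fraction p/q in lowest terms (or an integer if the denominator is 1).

To reach position -14 after 18 steps: need 2 steps of +1 and 16 steps of -1.
Number of such sequences: C(18,2) = 153
Each has probability (6/7)^2 · (1/7)^16 = 36/1628413597910449
P = 153 · 36/1628413597910449 = 5508/1628413597910449

Answer: 5508/1628413597910449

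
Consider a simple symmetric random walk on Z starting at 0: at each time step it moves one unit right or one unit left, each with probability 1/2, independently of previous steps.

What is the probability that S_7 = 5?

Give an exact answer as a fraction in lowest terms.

To reach position 5 after 7 steps: need 6 steps of +1 and 1 of -1.
Favorable paths: C(7,6) = 7
Total paths: 2^7 = 128
P = 7/128 = 7/128

Answer: 7/128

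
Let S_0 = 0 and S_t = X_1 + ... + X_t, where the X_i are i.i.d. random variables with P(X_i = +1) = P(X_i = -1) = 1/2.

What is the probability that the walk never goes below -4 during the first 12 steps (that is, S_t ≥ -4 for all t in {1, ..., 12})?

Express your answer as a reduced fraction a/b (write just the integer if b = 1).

Answer: 1749/2048

Derivation:
Let f(t,s) = #length-t paths at position s with S_1..S_t all ≥ -4.
f(t,s) = f(t-1,s-1) + f(t-1,s+1) for s ≥ -4; f(t,s) = 0 for s < -4.
t=0: f(0,0)=1
t=1: f(1,-1)=1 f(1,1)=1
t=2: f(2,-2)=1 f(2,0)=2 f(2,2)=1
t=3: f(3,-3)=1 f(3,-1)=3 f(3,1)=3 f(3,3)=1
t=4: f(4,-4)=1 f(4,-2)=4 f(4,0)=6 f(4,2)=4 f(4,4)=1
t=5: f(5,-3)=5 f(5,-1)=10 f(5,1)=10 f(5,3)=5 f(5,5)=1
t=6: f(6,-4)=5 f(6,-2)=15 f(6,0)=20 f(6,2)=15 f(6,4)=6 f(6,6)=1
t=7: f(7,-3)=20 f(7,-1)=35 f(7,1)=35 f(7,3)=21 f(7,5)=7 f(7,7)=1
t=8: f(8,-4)=20 f(8,-2)=55 f(8,0)=70 f(8,2)=56 f(8,4)=28 f(8,6)=8 f(8,8)=1
t=9: f(9,-3)=75 f(9,-1)=125 f(9,1)=126 f(9,3)=84 f(9,5)=36 f(9,7)=9 f(9,9)=1
t=10: f(10,-4)=75 f(10,-2)=200 f(10,0)=251 f(10,2)=210 f(10,4)=120 f(10,6)=45 f(10,8)=10 f(10,10)=1
t=11: f(11,-3)=275 f(11,-1)=451 f(11,1)=461 f(11,3)=330 f(11,5)=165 f(11,7)=55 f(11,9)=11 f(11,11)=1
t=12: f(12,-4)=275 f(12,-2)=726 f(12,0)=912 f(12,2)=791 f(12,4)=495 f(12,6)=220 f(12,8)=66 f(12,10)=12 f(12,12)=1
Σ_s f(12,s) = 3498
P = 3498/4096 = 1749/2048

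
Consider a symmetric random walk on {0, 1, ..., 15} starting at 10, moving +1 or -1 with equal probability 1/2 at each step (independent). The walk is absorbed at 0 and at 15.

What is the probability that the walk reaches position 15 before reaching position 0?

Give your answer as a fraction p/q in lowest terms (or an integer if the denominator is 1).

Symmetric walk (p = 1/2): the harmonic-function argument gives P(hit 15 before 0 | start at 10) = a/N.
P = 10/15 = 2/3

Answer: 2/3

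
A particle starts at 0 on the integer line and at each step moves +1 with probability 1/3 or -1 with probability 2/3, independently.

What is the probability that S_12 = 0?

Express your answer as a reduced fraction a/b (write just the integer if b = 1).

Answer: 19712/177147

Derivation:
To be at 0 after 12 steps: need exactly 6 steps of +1 and 6 of -1.
Number of such sequences: C(12,6) = 924
Each has probability (1/3)^6 · (2/3)^6 = 64/531441
P = 924 · 64/531441 = 19712/177147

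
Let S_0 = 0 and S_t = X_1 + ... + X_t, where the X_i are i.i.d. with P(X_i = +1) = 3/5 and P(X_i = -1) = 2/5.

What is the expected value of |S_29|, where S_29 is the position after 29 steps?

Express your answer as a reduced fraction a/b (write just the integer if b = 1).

Answer: 9789013990882711601/1490116119384765625

Derivation:
S_29 takes values m ≡ 1 (mod 2) with |m| ≤ 29; P(S_29=m) = C(29,(29+m)/2) · (3/5)^((29+m)/2) · (2/5)^((29-m)/2).
Distribution: P(S=-29)=536870912/186264514923095703125, P(S=-27)=23353884672/186264514923095703125, P(S=-25)=490431578112/186264514923095703125, P(S=-23)=6620826304512/186264514923095703125, P(S=-21)=64553056468992/186264514923095703125, P(S=-19)=96829584703488/37252902984619140625, P(S=-17)=580977508220928/37252902984619140625, P(S=-15)=2863389147660288/37252902984619140625, P(S=-13)=11811480234098688/37252902984619140625, P(S=-11)=41340180819345408/37252902984619140625, P(S=-9)=124020542458036224/37252902984619140625, P(S=-7)=321325950914002944/37252902984619140625, P(S=-5)=722983389556506624/37252902984619140625, P(S=-3)=1418159725668532224/37252902984619140625, P(S=-1)=2431130958288912384/37252902984619140625, P(S=1)=3646696437433368576/37252902984619140625, P(S=3)=4786289074131296256/37252902984619140625, P(S=5)=5490155114444722176/37252902984619140625, P(S=7)=5490155114444722176/37252902984619140625, P(S=9)=4767766283596732416/37252902984619140625, P(S=11)=3575824712697549312/37252902984619140625, P(S=13)=2298744458162710272/37252902984619140625, P(S=15)=1253860613543296512/37252902984619140625, P(S=17)=572414627921939712/37252902984619140625, P(S=19)=214655485470727392/37252902984619140625, P(S=21)=321983228206091088/186264514923095703125, P(S=23)=74303821893713328/186264514923095703125, P(S=25)=12383970315618888/186264514923095703125, P(S=27)=1326853962387738/186264514923095703125, P(S=29)=68630377364883/186264514923095703125
E[|S_29|] = Σ_m |m|·P(S_29=m) = 9789013990882711601/1490116119384765625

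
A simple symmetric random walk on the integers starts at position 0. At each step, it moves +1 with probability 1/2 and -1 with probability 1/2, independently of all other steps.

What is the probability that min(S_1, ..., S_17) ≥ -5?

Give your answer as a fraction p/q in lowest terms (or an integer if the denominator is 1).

Let f(t,s) = #length-t paths at position s with S_1..S_t all ≥ -5.
f(t,s) = f(t-1,s-1) + f(t-1,s+1) for s ≥ -5; f(t,s) = 0 for s < -5.
t=0: f(0,0)=1
t=1: f(1,-1)=1 f(1,1)=1
t=2: f(2,-2)=1 f(2,0)=2 f(2,2)=1
t=3: f(3,-3)=1 f(3,-1)=3 f(3,1)=3 f(3,3)=1
t=4: f(4,-4)=1 f(4,-2)=4 f(4,0)=6 f(4,2)=4 f(4,4)=1
t=5: f(5,-5)=1 f(5,-3)=5 f(5,-1)=10 f(5,1)=10 f(5,3)=5 f(5,5)=1
t=6: f(6,-4)=6 f(6,-2)=15 f(6,0)=20 f(6,2)=15 f(6,4)=6 f(6,6)=1
t=7: f(7,-5)=6 f(7,-3)=21 f(7,-1)=35 f(7,1)=35 f(7,3)=21 f(7,5)=7 f(7,7)=1
t=8: f(8,-4)=27 f(8,-2)=56 f(8,0)=70 f(8,2)=56 f(8,4)=28 f(8,6)=8 f(8,8)=1
t=9: f(9,-5)=27 f(9,-3)=83 f(9,-1)=126 f(9,1)=126 f(9,3)=84 f(9,5)=36 f(9,7)=9 f(9,9)=1
t=10: f(10,-4)=110 f(10,-2)=209 f(10,0)=252 f(10,2)=210 f(10,4)=120 f(10,6)=45 f(10,8)=10 f(10,10)=1
t=11: f(11,-5)=110 f(11,-3)=319 f(11,-1)=461 f(11,1)=462 f(11,3)=330 f(11,5)=165 f(11,7)=55 f(11,9)=11 f(11,11)=1
t=12: f(12,-4)=429 f(12,-2)=780 f(12,0)=923 f(12,2)=792 f(12,4)=495 f(12,6)=220 f(12,8)=66 f(12,10)=12 f(12,12)=1
t=13: f(13,-5)=429 f(13,-3)=1209 f(13,-1)=1703 f(13,1)=1715 f(13,3)=1287 f(13,5)=715 f(13,7)=286 f(13,9)=78 f(13,11)=13 f(13,13)=1
t=14: f(14,-4)=1638 f(14,-2)=2912 f(14,0)=3418 f(14,2)=3002 f(14,4)=2002 f(14,6)=1001 f(14,8)=364 f(14,10)=91 f(14,12)=14 f(14,14)=1
t=15: f(15,-5)=1638 f(15,-3)=4550 f(15,-1)=6330 f(15,1)=6420 f(15,3)=5004 f(15,5)=3003 f(15,7)=1365 f(15,9)=455 f(15,11)=105 f(15,13)=15 f(15,15)=1
t=16: f(16,-4)=6188 f(16,-2)=10880 f(16,0)=12750 f(16,2)=11424 f(16,4)=8007 f(16,6)=4368 f(16,8)=1820 f(16,10)=560 f(16,12)=120 f(16,14)=16 f(16,16)=1
t=17: f(17,-5)=6188 f(17,-3)=17068 f(17,-1)=23630 f(17,1)=24174 f(17,3)=19431 f(17,5)=12375 f(17,7)=6188 f(17,9)=2380 f(17,11)=680 f(17,13)=136 f(17,15)=17 f(17,17)=1
Σ_s f(17,s) = 112268
P = 112268/131072 = 28067/32768

Answer: 28067/32768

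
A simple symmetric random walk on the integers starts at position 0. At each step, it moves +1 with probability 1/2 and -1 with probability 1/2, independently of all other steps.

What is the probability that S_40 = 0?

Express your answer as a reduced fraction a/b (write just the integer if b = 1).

Answer: 34461632205/274877906944

Derivation:
To return to 0 after 40 steps: need exactly 20 steps of +1 and 20 of -1.
Favorable paths: C(40,20) = 137846528820
Total paths: 2^40 = 1099511627776
P = 137846528820/1099511627776 = 34461632205/274877906944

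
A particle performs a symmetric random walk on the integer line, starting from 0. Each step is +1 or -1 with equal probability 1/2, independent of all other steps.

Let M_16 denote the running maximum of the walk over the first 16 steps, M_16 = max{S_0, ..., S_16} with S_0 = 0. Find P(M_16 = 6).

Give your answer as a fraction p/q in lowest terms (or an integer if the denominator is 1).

Let M_16 = max(S_0,...,S_16). Use the reflection principle: for j ≥ 1, #{paths with M_16 ≥ j} = #{S_16 ≥ j} + #{S_16 ≥ j+1}.
By reflection, #{M_16 ≥ 6} = #{S_16 ≥ 6} + #{S_16 ≥ 7} = 6885 + 2517 = 9402.
#{M_16 ≥ 7} = #{S_16 ≥ 7} + #{S_16 ≥ 8} = 2517 + 2517 = 5034.
#{M_16 = 6} = 9402 - 5034 = 4368.
P(M_16 = 6) = 4368/65536 = 273/4096

Answer: 273/4096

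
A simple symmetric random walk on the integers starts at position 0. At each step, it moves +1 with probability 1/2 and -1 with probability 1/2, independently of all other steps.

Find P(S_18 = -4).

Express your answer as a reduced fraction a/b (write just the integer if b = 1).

To reach position -4 after 18 steps: need 7 steps of +1 and 11 of -1.
Favorable paths: C(18,7) = 31824
Total paths: 2^18 = 262144
P = 31824/262144 = 1989/16384

Answer: 1989/16384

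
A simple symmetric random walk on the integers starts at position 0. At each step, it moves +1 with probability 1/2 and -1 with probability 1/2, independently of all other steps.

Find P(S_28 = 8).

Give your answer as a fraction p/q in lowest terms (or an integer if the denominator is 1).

Answer: 6561555/134217728

Derivation:
To reach position 8 after 28 steps: need 18 steps of +1 and 10 of -1.
Favorable paths: C(28,18) = 13123110
Total paths: 2^28 = 268435456
P = 13123110/268435456 = 6561555/134217728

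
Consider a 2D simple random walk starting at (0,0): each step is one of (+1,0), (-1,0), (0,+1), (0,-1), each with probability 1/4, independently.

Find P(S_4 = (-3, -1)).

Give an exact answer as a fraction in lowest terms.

Answer: 1/64

Derivation:
Let h be the number of horizontal steps (so 4-h are vertical). To end at (-3,-1) need (h-3)/2 right-steps and ((4-h)-1)/2 up-steps.
Sum over h with 3 ≤ h ≤ 3, h ≡ 1 (mod 2), 4-h ≡ 1 (mod 2):
h=3: C(4,3)·C(3,0)·C(1,0) = 4·1·1 = 4
Total favorable: 4
Total paths: 4^4 = 256
P = 4/256 = 1/64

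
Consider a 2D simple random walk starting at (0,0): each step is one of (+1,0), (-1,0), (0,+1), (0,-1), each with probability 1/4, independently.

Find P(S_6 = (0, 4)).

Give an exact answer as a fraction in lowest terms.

Let h be the number of horizontal steps (so 6-h are vertical). To end at (0,4) need (h+0)/2 right-steps and ((6-h)+4)/2 up-steps.
Sum over h with 0 ≤ h ≤ 2, h ≡ 0 (mod 2), 6-h ≡ 0 (mod 2):
h=0: C(6,0)·C(0,0)·C(6,5) = 1·1·6 = 6
h=2: C(6,2)·C(2,1)·C(4,4) = 15·2·1 = 30
Total favorable: 36
Total paths: 4^6 = 4096
P = 36/4096 = 9/1024

Answer: 9/1024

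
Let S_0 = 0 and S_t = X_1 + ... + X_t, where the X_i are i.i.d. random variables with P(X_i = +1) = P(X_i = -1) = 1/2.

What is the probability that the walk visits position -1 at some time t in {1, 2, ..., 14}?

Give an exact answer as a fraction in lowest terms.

Answer: 1619/2048

Derivation:
Count via complement. Let g(t,s) = #length-t paths at position s with S_1..S_t all ≠ -1.
g(t,s) = g(t-1,s-1) + g(t-1,s+1) for s ≠ -1; g(t,-1) = 0.
t=0: g(0,0)=1
t=1: g(1,1)=1
t=2: g(2,0)=1 g(2,2)=1
t=3: g(3,1)=2 g(3,3)=1
t=4: g(4,0)=2 g(4,2)=3 g(4,4)=1
t=5: g(5,1)=5 g(5,3)=4 g(5,5)=1
t=6: g(6,0)=5 g(6,2)=9 g(6,4)=5 g(6,6)=1
t=7: g(7,1)=14 g(7,3)=14 g(7,5)=6 g(7,7)=1
t=8: g(8,0)=14 g(8,2)=28 g(8,4)=20 g(8,6)=7 g(8,8)=1
t=9: g(9,1)=42 g(9,3)=48 g(9,5)=27 g(9,7)=8 g(9,9)=1
t=10: g(10,0)=42 g(10,2)=90 g(10,4)=75 g(10,6)=35 g(10,8)=9 g(10,10)=1
t=11: g(11,1)=132 g(11,3)=165 g(11,5)=110 g(11,7)=44 g(11,9)=10 g(11,11)=1
t=12: g(12,0)=132 g(12,2)=297 g(12,4)=275 g(12,6)=154 g(12,8)=54 g(12,10)=11 g(12,12)=1
t=13: g(13,1)=429 g(13,3)=572 g(13,5)=429 g(13,7)=208 g(13,9)=65 g(13,11)=12 g(13,13)=1
t=14: g(14,0)=429 g(14,2)=1001 g(14,4)=1001 g(14,6)=637 g(14,8)=273 g(14,10)=77 g(14,12)=13 g(14,14)=1
Paths never hitting -1: Σ_s g(14,s) = 3432
Paths hitting -1: 2^14 - 3432 = 12952
P = 12952/16384 = 1619/2048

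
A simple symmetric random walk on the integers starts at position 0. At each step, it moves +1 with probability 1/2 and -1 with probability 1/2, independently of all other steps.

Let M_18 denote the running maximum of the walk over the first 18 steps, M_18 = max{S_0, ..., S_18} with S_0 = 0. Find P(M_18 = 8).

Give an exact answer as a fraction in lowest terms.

Answer: 1071/32768

Derivation:
Let M_18 = max(S_0,...,S_18). Use the reflection principle: for j ≥ 1, #{paths with M_18 ≥ j} = #{S_18 ≥ j} + #{S_18 ≥ j+1}.
By reflection, #{M_18 ≥ 8} = #{S_18 ≥ 8} + #{S_18 ≥ 9} = 12616 + 4048 = 16664.
#{M_18 ≥ 9} = #{S_18 ≥ 9} + #{S_18 ≥ 10} = 4048 + 4048 = 8096.
#{M_18 = 8} = 16664 - 8096 = 8568.
P(M_18 = 8) = 8568/262144 = 1071/32768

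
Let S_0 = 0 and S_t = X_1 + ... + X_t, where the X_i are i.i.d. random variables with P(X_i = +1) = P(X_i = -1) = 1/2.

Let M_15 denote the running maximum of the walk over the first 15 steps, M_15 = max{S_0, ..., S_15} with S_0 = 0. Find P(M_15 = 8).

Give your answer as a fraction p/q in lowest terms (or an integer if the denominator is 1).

Let M_15 = max(S_0,...,S_15). Use the reflection principle: for j ≥ 1, #{paths with M_15 ≥ j} = #{S_15 ≥ j} + #{S_15 ≥ j+1}.
By reflection, #{M_15 ≥ 8} = #{S_15 ≥ 8} + #{S_15 ≥ 9} = 576 + 576 = 1152.
#{M_15 ≥ 9} = #{S_15 ≥ 9} + #{S_15 ≥ 10} = 576 + 121 = 697.
#{M_15 = 8} = 1152 - 697 = 455.
P(M_15 = 8) = 455/32768 = 455/32768

Answer: 455/32768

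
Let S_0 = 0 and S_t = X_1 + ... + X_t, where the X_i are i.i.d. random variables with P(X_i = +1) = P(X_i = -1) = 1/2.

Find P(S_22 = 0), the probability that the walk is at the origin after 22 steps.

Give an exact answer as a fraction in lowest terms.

To return to 0 after 22 steps: need exactly 11 steps of +1 and 11 of -1.
Favorable paths: C(22,11) = 705432
Total paths: 2^22 = 4194304
P = 705432/4194304 = 88179/524288

Answer: 88179/524288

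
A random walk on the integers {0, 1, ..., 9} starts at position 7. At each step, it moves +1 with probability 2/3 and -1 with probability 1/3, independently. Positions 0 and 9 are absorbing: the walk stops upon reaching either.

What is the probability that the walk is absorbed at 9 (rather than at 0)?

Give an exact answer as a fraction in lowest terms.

Biased walk: p = 2/3, q = 1/3, r = q/p = 1/2
Gambler's ruin: P(hit 9 before 0 | start at 7) = (1 - r^a)/(1 - r^N)
r^7 = 1/128; r^9 = 1/512
P = (1 - 1/128) / (1 - 1/512) = 127/128 / 511/512 = 508/511

Answer: 508/511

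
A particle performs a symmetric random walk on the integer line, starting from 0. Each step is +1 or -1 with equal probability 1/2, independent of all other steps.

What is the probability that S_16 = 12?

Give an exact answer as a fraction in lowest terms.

Answer: 15/8192

Derivation:
To reach position 12 after 16 steps: need 14 steps of +1 and 2 of -1.
Favorable paths: C(16,14) = 120
Total paths: 2^16 = 65536
P = 120/65536 = 15/8192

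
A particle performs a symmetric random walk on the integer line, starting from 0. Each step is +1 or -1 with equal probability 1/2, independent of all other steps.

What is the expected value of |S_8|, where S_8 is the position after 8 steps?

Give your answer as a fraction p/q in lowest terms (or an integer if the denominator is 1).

Answer: 35/16

Derivation:
S_8 takes values m ≡ 0 (mod 2) with |m| ≤ 8; P(S_8=m) = C(8,(8+m)/2)/2^8.
Total paths: 2^8 = 256
Distribution: P(S=-8)=1/256, P(S=-6)=8/256, P(S=-4)=28/256, P(S=-2)=56/256, P(S=0)=70/256, P(S=2)=56/256, P(S=4)=28/256, P(S=6)=8/256, P(S=8)=1/256
E[|S_8|] = Σ_m |m|·P(S_8=m) = 560/256 = 35/16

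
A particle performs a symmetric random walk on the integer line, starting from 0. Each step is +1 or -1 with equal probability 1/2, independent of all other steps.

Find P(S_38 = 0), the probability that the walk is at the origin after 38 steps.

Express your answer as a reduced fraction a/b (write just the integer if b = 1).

Answer: 4418157975/34359738368

Derivation:
To return to 0 after 38 steps: need exactly 19 steps of +1 and 19 of -1.
Favorable paths: C(38,19) = 35345263800
Total paths: 2^38 = 274877906944
P = 35345263800/274877906944 = 4418157975/34359738368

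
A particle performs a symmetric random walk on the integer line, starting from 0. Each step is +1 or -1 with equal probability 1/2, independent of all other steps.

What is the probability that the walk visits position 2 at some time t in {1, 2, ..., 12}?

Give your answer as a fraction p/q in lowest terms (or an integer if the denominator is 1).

Answer: 595/1024

Derivation:
Count via complement. Let g(t,s) = #length-t paths at position s with S_1..S_t all ≠ 2.
g(t,s) = g(t-1,s-1) + g(t-1,s+1) for s ≠ 2; g(t,2) = 0.
t=0: g(0,0)=1
t=1: g(1,-1)=1 g(1,1)=1
t=2: g(2,-2)=1 g(2,0)=2
t=3: g(3,-3)=1 g(3,-1)=3 g(3,1)=2
t=4: g(4,-4)=1 g(4,-2)=4 g(4,0)=5
t=5: g(5,-5)=1 g(5,-3)=5 g(5,-1)=9 g(5,1)=5
t=6: g(6,-6)=1 g(6,-4)=6 g(6,-2)=14 g(6,0)=14
t=7: g(7,-7)=1 g(7,-5)=7 g(7,-3)=20 g(7,-1)=28 g(7,1)=14
t=8: g(8,-8)=1 g(8,-6)=8 g(8,-4)=27 g(8,-2)=48 g(8,0)=42
t=9: g(9,-9)=1 g(9,-7)=9 g(9,-5)=35 g(9,-3)=75 g(9,-1)=90 g(9,1)=42
t=10: g(10,-10)=1 g(10,-8)=10 g(10,-6)=44 g(10,-4)=110 g(10,-2)=165 g(10,0)=132
t=11: g(11,-11)=1 g(11,-9)=11 g(11,-7)=54 g(11,-5)=154 g(11,-3)=275 g(11,-1)=297 g(11,1)=132
t=12: g(12,-12)=1 g(12,-10)=12 g(12,-8)=65 g(12,-6)=208 g(12,-4)=429 g(12,-2)=572 g(12,0)=429
Paths never hitting 2: Σ_s g(12,s) = 1716
Paths hitting 2: 2^12 - 1716 = 2380
P = 2380/4096 = 595/1024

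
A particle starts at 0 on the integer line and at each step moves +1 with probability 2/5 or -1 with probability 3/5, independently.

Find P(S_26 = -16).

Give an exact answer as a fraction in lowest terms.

To reach position -16 after 26 steps: need 5 steps of +1 and 21 steps of -1.
Number of such sequences: C(26,5) = 65780
Each has probability (2/5)^5 · (3/5)^21 = 334731302496/1490116119384765625
P = 65780 · 334731302496/1490116119384765625 = 4403725015637376/298023223876953125

Answer: 4403725015637376/298023223876953125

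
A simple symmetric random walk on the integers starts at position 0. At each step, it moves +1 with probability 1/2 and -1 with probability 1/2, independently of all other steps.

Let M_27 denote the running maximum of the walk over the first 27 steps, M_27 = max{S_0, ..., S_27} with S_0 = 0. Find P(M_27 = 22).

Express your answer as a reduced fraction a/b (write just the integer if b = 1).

Let M_27 = max(S_0,...,S_27). Use the reflection principle: for j ≥ 1, #{paths with M_27 ≥ j} = #{S_27 ≥ j} + #{S_27 ≥ j+1}.
By reflection, #{M_27 ≥ 22} = #{S_27 ≥ 22} + #{S_27 ≥ 23} = 379 + 379 = 758.
#{M_27 ≥ 23} = #{S_27 ≥ 23} + #{S_27 ≥ 24} = 379 + 28 = 407.
#{M_27 = 22} = 758 - 407 = 351.
P(M_27 = 22) = 351/134217728 = 351/134217728

Answer: 351/134217728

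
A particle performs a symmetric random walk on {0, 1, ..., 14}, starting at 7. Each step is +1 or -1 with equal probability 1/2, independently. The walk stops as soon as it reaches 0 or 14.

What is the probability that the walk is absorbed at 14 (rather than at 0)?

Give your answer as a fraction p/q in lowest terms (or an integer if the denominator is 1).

Symmetric walk (p = 1/2): the harmonic-function argument gives P(hit 14 before 0 | start at 7) = a/N.
P = 7/14 = 1/2

Answer: 1/2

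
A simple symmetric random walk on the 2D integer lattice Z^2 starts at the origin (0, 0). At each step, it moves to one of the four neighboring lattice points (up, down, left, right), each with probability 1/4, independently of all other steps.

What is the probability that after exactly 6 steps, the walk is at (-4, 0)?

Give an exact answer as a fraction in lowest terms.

Answer: 9/1024

Derivation:
Let h be the number of horizontal steps (so 6-h are vertical). To end at (-4,0) need (h-4)/2 right-steps and ((6-h)+0)/2 up-steps.
Sum over h with 4 ≤ h ≤ 6, h ≡ 0 (mod 2), 6-h ≡ 0 (mod 2):
h=4: C(6,4)·C(4,0)·C(2,1) = 15·1·2 = 30
h=6: C(6,6)·C(6,1)·C(0,0) = 1·6·1 = 6
Total favorable: 36
Total paths: 4^6 = 4096
P = 36/4096 = 9/1024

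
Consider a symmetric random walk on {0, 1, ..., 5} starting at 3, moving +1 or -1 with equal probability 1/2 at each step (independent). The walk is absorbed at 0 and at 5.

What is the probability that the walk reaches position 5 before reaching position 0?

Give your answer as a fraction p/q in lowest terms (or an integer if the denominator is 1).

Symmetric walk (p = 1/2): the harmonic-function argument gives P(hit 5 before 0 | start at 3) = a/N.
P = 3/5 = 3/5

Answer: 3/5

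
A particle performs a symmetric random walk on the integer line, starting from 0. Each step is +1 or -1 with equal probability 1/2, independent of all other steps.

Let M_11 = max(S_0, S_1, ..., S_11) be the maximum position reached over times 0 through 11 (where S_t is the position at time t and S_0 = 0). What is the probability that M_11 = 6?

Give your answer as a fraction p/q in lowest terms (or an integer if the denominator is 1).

Let M_11 = max(S_0,...,S_11). Use the reflection principle: for j ≥ 1, #{paths with M_11 ≥ j} = #{S_11 ≥ j} + #{S_11 ≥ j+1}.
By reflection, #{M_11 ≥ 6} = #{S_11 ≥ 6} + #{S_11 ≥ 7} = 67 + 67 = 134.
#{M_11 ≥ 7} = #{S_11 ≥ 7} + #{S_11 ≥ 8} = 67 + 12 = 79.
#{M_11 = 6} = 134 - 79 = 55.
P(M_11 = 6) = 55/2048 = 55/2048

Answer: 55/2048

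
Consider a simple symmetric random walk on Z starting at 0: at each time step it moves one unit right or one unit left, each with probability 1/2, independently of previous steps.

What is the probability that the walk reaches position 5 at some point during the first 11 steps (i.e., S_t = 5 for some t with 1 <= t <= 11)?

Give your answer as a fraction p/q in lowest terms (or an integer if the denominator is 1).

Count via complement. Let g(t,s) = #length-t paths at position s with S_1..S_t all ≠ 5.
g(t,s) = g(t-1,s-1) + g(t-1,s+1) for s ≠ 5; g(t,5) = 0.
t=0: g(0,0)=1
t=1: g(1,-1)=1 g(1,1)=1
t=2: g(2,-2)=1 g(2,0)=2 g(2,2)=1
t=3: g(3,-3)=1 g(3,-1)=3 g(3,1)=3 g(3,3)=1
t=4: g(4,-4)=1 g(4,-2)=4 g(4,0)=6 g(4,2)=4 g(4,4)=1
t=5: g(5,-5)=1 g(5,-3)=5 g(5,-1)=10 g(5,1)=10 g(5,3)=5
t=6: g(6,-6)=1 g(6,-4)=6 g(6,-2)=15 g(6,0)=20 g(6,2)=15 g(6,4)=5
t=7: g(7,-7)=1 g(7,-5)=7 g(7,-3)=21 g(7,-1)=35 g(7,1)=35 g(7,3)=20
t=8: g(8,-8)=1 g(8,-6)=8 g(8,-4)=28 g(8,-2)=56 g(8,0)=70 g(8,2)=55 g(8,4)=20
t=9: g(9,-9)=1 g(9,-7)=9 g(9,-5)=36 g(9,-3)=84 g(9,-1)=126 g(9,1)=125 g(9,3)=75
t=10: g(10,-10)=1 g(10,-8)=10 g(10,-6)=45 g(10,-4)=120 g(10,-2)=210 g(10,0)=251 g(10,2)=200 g(10,4)=75
t=11: g(11,-11)=1 g(11,-9)=11 g(11,-7)=55 g(11,-5)=165 g(11,-3)=330 g(11,-1)=461 g(11,1)=451 g(11,3)=275
Paths never hitting 5: Σ_s g(11,s) = 1749
Paths hitting 5: 2^11 - 1749 = 299
P = 299/2048 = 299/2048

Answer: 299/2048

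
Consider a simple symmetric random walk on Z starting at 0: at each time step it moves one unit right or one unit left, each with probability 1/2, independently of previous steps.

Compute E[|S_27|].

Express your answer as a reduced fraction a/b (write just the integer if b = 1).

Answer: 35102025/8388608

Derivation:
S_27 takes values m ≡ 1 (mod 2) with |m| ≤ 27; P(S_27=m) = C(27,(27+m)/2)/2^27.
Total paths: 2^27 = 134217728
Distribution: P(S=-27)=1/134217728, P(S=-25)=27/134217728, P(S=-23)=351/134217728, P(S=-21)=2925/134217728, P(S=-19)=17550/134217728, P(S=-17)=80730/134217728, P(S=-15)=296010/134217728, P(S=-13)=888030/134217728, P(S=-11)=2220075/134217728, P(S=-9)=4686825/134217728, P(S=-7)=8436285/134217728, P(S=-5)=13037895/134217728, P(S=-3)=17383860/134217728, P(S=-1)=20058300/134217728, P(S=1)=20058300/134217728, P(S=3)=17383860/134217728, P(S=5)=13037895/134217728, P(S=7)=8436285/134217728, P(S=9)=4686825/134217728, P(S=11)=2220075/134217728, P(S=13)=888030/134217728, P(S=15)=296010/134217728, P(S=17)=80730/134217728, P(S=19)=17550/134217728, P(S=21)=2925/134217728, P(S=23)=351/134217728, P(S=25)=27/134217728, P(S=27)=1/134217728
E[|S_27|] = Σ_m |m|·P(S_27=m) = 561632400/134217728 = 35102025/8388608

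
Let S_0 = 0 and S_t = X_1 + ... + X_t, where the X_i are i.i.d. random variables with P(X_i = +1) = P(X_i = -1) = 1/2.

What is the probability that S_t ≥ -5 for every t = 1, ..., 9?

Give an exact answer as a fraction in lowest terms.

Answer: 123/128

Derivation:
Let f(t,s) = #length-t paths at position s with S_1..S_t all ≥ -5.
f(t,s) = f(t-1,s-1) + f(t-1,s+1) for s ≥ -5; f(t,s) = 0 for s < -5.
t=0: f(0,0)=1
t=1: f(1,-1)=1 f(1,1)=1
t=2: f(2,-2)=1 f(2,0)=2 f(2,2)=1
t=3: f(3,-3)=1 f(3,-1)=3 f(3,1)=3 f(3,3)=1
t=4: f(4,-4)=1 f(4,-2)=4 f(4,0)=6 f(4,2)=4 f(4,4)=1
t=5: f(5,-5)=1 f(5,-3)=5 f(5,-1)=10 f(5,1)=10 f(5,3)=5 f(5,5)=1
t=6: f(6,-4)=6 f(6,-2)=15 f(6,0)=20 f(6,2)=15 f(6,4)=6 f(6,6)=1
t=7: f(7,-5)=6 f(7,-3)=21 f(7,-1)=35 f(7,1)=35 f(7,3)=21 f(7,5)=7 f(7,7)=1
t=8: f(8,-4)=27 f(8,-2)=56 f(8,0)=70 f(8,2)=56 f(8,4)=28 f(8,6)=8 f(8,8)=1
t=9: f(9,-5)=27 f(9,-3)=83 f(9,-1)=126 f(9,1)=126 f(9,3)=84 f(9,5)=36 f(9,7)=9 f(9,9)=1
Σ_s f(9,s) = 492
P = 492/512 = 123/128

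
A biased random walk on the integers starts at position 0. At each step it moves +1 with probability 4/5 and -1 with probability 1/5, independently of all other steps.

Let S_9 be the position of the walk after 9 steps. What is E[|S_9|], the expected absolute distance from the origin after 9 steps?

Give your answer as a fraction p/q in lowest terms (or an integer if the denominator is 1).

Answer: 425997/78125

Derivation:
S_9 takes values m ≡ 1 (mod 2) with |m| ≤ 9; P(S_9=m) = C(9,(9+m)/2) · (4/5)^((9+m)/2) · (1/5)^((9-m)/2).
Distribution: P(S=-9)=1/1953125, P(S=-7)=36/1953125, P(S=-5)=576/1953125, P(S=-3)=5376/1953125, P(S=-1)=32256/1953125, P(S=1)=129024/1953125, P(S=3)=344064/1953125, P(S=5)=589824/1953125, P(S=7)=589824/1953125, P(S=9)=262144/1953125
E[|S_9|] = Σ_m |m|·P(S_9=m) = 425997/78125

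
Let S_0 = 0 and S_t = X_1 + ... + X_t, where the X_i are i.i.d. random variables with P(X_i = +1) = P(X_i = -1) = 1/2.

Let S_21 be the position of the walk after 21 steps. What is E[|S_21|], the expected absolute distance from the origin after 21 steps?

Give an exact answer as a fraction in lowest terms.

S_21 takes values m ≡ 1 (mod 2) with |m| ≤ 21; P(S_21=m) = C(21,(21+m)/2)/2^21.
Total paths: 2^21 = 2097152
Distribution: P(S=-21)=1/2097152, P(S=-19)=21/2097152, P(S=-17)=210/2097152, P(S=-15)=1330/2097152, P(S=-13)=5985/2097152, P(S=-11)=20349/2097152, P(S=-9)=54264/2097152, P(S=-7)=116280/2097152, P(S=-5)=203490/2097152, P(S=-3)=293930/2097152, P(S=-1)=352716/2097152, P(S=1)=352716/2097152, P(S=3)=293930/2097152, P(S=5)=203490/2097152, P(S=7)=116280/2097152, P(S=9)=54264/2097152, P(S=11)=20349/2097152, P(S=13)=5985/2097152, P(S=15)=1330/2097152, P(S=17)=210/2097152, P(S=19)=21/2097152, P(S=21)=1/2097152
E[|S_21|] = Σ_m |m|·P(S_21=m) = 7759752/2097152 = 969969/262144

Answer: 969969/262144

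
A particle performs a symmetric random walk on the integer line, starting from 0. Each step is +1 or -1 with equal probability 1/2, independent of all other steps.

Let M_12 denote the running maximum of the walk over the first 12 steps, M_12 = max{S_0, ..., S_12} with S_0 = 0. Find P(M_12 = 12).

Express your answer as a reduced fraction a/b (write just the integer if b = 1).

Let M_12 = max(S_0,...,S_12). Use the reflection principle: for j ≥ 1, #{paths with M_12 ≥ j} = #{S_12 ≥ j} + #{S_12 ≥ j+1}.
By reflection, #{M_12 ≥ 12} = #{S_12 ≥ 12} + #{S_12 ≥ 13} = 1 + 0 = 1.
#{M_12 ≥ 13} = #{S_12 ≥ 13} + #{S_12 ≥ 14} = 0 + 0 = 0.
#{M_12 = 12} = 1 - 0 = 1.
P(M_12 = 12) = 1/4096 = 1/4096

Answer: 1/4096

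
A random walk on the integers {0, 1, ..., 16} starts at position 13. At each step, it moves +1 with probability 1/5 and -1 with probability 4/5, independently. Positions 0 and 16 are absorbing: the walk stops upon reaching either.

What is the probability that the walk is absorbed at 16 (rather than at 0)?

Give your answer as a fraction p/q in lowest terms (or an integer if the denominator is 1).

Biased walk: p = 1/5, q = 4/5, r = q/p = 4
Gambler's ruin: P(hit 16 before 0 | start at 13) = (1 - r^a)/(1 - r^N)
r^13 = 67108864; r^16 = 4294967296
P = (1 - 67108864) / (1 - 4294967296) = -67108863 / -4294967295 = 22369621/1431655765

Answer: 22369621/1431655765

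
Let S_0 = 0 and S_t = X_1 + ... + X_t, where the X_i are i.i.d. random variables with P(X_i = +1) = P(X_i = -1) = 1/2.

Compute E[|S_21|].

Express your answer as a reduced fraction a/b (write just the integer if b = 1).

S_21 takes values m ≡ 1 (mod 2) with |m| ≤ 21; P(S_21=m) = C(21,(21+m)/2)/2^21.
Total paths: 2^21 = 2097152
Distribution: P(S=-21)=1/2097152, P(S=-19)=21/2097152, P(S=-17)=210/2097152, P(S=-15)=1330/2097152, P(S=-13)=5985/2097152, P(S=-11)=20349/2097152, P(S=-9)=54264/2097152, P(S=-7)=116280/2097152, P(S=-5)=203490/2097152, P(S=-3)=293930/2097152, P(S=-1)=352716/2097152, P(S=1)=352716/2097152, P(S=3)=293930/2097152, P(S=5)=203490/2097152, P(S=7)=116280/2097152, P(S=9)=54264/2097152, P(S=11)=20349/2097152, P(S=13)=5985/2097152, P(S=15)=1330/2097152, P(S=17)=210/2097152, P(S=19)=21/2097152, P(S=21)=1/2097152
E[|S_21|] = Σ_m |m|·P(S_21=m) = 7759752/2097152 = 969969/262144

Answer: 969969/262144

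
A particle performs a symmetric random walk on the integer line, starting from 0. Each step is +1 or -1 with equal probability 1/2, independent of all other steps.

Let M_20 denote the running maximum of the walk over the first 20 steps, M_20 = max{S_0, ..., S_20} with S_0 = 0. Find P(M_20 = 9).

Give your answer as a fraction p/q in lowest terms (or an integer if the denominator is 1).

Answer: 969/65536

Derivation:
Let M_20 = max(S_0,...,S_20). Use the reflection principle: for j ≥ 1, #{paths with M_20 ≥ j} = #{S_20 ≥ j} + #{S_20 ≥ j+1}.
By reflection, #{M_20 ≥ 9} = #{S_20 ≥ 9} + #{S_20 ≥ 10} = 21700 + 21700 = 43400.
#{M_20 ≥ 10} = #{S_20 ≥ 10} + #{S_20 ≥ 11} = 21700 + 6196 = 27896.
#{M_20 = 9} = 43400 - 27896 = 15504.
P(M_20 = 9) = 15504/1048576 = 969/65536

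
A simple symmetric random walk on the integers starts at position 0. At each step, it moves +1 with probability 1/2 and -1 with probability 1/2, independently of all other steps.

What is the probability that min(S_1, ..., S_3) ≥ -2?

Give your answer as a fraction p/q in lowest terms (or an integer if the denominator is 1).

Answer: 7/8

Derivation:
Let f(t,s) = #length-t paths at position s with S_1..S_t all ≥ -2.
f(t,s) = f(t-1,s-1) + f(t-1,s+1) for s ≥ -2; f(t,s) = 0 for s < -2.
t=0: f(0,0)=1
t=1: f(1,-1)=1 f(1,1)=1
t=2: f(2,-2)=1 f(2,0)=2 f(2,2)=1
t=3: f(3,-1)=3 f(3,1)=3 f(3,3)=1
Σ_s f(3,s) = 7
P = 7/8 = 7/8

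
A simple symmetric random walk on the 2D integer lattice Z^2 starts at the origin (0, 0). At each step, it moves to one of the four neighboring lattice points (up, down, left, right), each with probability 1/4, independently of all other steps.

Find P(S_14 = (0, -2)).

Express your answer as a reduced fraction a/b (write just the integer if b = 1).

Let h be the number of horizontal steps (so 14-h are vertical). To end at (0,-2) need (h+0)/2 right-steps and ((14-h)-2)/2 up-steps.
Sum over h with 0 ≤ h ≤ 12, h ≡ 0 (mod 2), 14-h ≡ 0 (mod 2):
h=0: C(14,0)·C(0,0)·C(14,6) = 1·1·3003 = 3003
h=2: C(14,2)·C(2,1)·C(12,5) = 91·2·792 = 144144
h=4: C(14,4)·C(4,2)·C(10,4) = 1001·6·210 = 1261260
h=6: C(14,6)·C(6,3)·C(8,3) = 3003·20·56 = 3363360
h=8: C(14,8)·C(8,4)·C(6,2) = 3003·70·15 = 3153150
h=10: C(14,10)·C(10,5)·C(4,1) = 1001·252·4 = 1009008
h=12: C(14,12)·C(12,6)·C(2,0) = 91·924·1 = 84084
Total favorable: 9018009
Total paths: 4^14 = 268435456
P = 9018009/268435456 = 9018009/268435456

Answer: 9018009/268435456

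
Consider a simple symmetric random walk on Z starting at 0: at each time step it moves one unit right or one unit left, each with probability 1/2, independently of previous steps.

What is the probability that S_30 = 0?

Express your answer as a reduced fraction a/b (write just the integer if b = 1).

To return to 0 after 30 steps: need exactly 15 steps of +1 and 15 of -1.
Favorable paths: C(30,15) = 155117520
Total paths: 2^30 = 1073741824
P = 155117520/1073741824 = 9694845/67108864

Answer: 9694845/67108864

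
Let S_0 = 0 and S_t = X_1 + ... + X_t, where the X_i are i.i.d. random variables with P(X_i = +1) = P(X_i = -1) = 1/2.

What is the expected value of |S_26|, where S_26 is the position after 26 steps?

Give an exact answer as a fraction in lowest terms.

S_26 takes values m ≡ 0 (mod 2) with |m| ≤ 26; P(S_26=m) = C(26,(26+m)/2)/2^26.
Total paths: 2^26 = 67108864
Distribution: P(S=-26)=1/67108864, P(S=-24)=26/67108864, P(S=-22)=325/67108864, P(S=-20)=2600/67108864, P(S=-18)=14950/67108864, P(S=-16)=65780/67108864, P(S=-14)=230230/67108864, P(S=-12)=657800/67108864, P(S=-10)=1562275/67108864, P(S=-8)=3124550/67108864, P(S=-6)=5311735/67108864, P(S=-4)=7726160/67108864, P(S=-2)=9657700/67108864, P(S=0)=10400600/67108864, P(S=2)=9657700/67108864, P(S=4)=7726160/67108864, P(S=6)=5311735/67108864, P(S=8)=3124550/67108864, P(S=10)=1562275/67108864, P(S=12)=657800/67108864, P(S=14)=230230/67108864, P(S=16)=65780/67108864, P(S=18)=14950/67108864, P(S=20)=2600/67108864, P(S=22)=325/67108864, P(S=24)=26/67108864, P(S=26)=1/67108864
E[|S_26|] = Σ_m |m|·P(S_26=m) = 270415600/67108864 = 16900975/4194304

Answer: 16900975/4194304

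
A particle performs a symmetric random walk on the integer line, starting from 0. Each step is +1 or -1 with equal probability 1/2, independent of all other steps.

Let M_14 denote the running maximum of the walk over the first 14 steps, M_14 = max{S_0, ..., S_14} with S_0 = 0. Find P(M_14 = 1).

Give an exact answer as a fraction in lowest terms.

Let M_14 = max(S_0,...,S_14). Use the reflection principle: for j ≥ 1, #{paths with M_14 ≥ j} = #{S_14 ≥ j} + #{S_14 ≥ j+1}.
By reflection, #{M_14 ≥ 1} = #{S_14 ≥ 1} + #{S_14 ≥ 2} = 6476 + 6476 = 12952.
#{M_14 ≥ 2} = #{S_14 ≥ 2} + #{S_14 ≥ 3} = 6476 + 3473 = 9949.
#{M_14 = 1} = 12952 - 9949 = 3003.
P(M_14 = 1) = 3003/16384 = 3003/16384

Answer: 3003/16384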